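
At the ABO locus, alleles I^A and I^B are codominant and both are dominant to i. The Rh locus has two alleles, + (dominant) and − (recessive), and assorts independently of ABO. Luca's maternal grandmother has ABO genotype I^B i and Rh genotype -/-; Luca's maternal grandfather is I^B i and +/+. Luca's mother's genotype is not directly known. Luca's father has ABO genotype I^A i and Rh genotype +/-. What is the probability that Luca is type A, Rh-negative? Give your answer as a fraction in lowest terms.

1/16

Luca's mother's ABO genotype from I^B i × I^B i: 1/4 I^B I^B, 1/2 I^B i, 1/4 i i.
Crossing each possibility with the father I^A i and summing P(type A): 1/4·0 + 1/2·1/4 + 1/4·1/2 = 1/4.
Similarly for Rh via the mother's Rh distribution: P(Rh-) = 1/4.
Independent loci: 1/4 × 1/4 = 1/16.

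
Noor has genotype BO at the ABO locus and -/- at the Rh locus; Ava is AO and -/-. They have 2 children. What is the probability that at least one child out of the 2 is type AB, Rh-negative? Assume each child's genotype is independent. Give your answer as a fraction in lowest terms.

ABO cross BO × AO → 1/4 O, 1/4 A, 1/4 B, 1/4 AB.
Rh cross -/- × -/- → 1 Rh-; so P(type AB, Rh-negative) = 1/4 × 1 = 1/4 per child.
P(none) = (3/4)^2 = 9/16; P(at least one) = 1 − 9/16 = 7/16.

7/16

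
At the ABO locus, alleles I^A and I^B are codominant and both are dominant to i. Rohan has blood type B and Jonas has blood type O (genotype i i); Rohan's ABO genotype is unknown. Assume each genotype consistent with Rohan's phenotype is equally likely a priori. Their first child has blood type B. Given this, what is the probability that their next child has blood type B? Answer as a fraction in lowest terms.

5/6

Possible genotypes: Rohan ∈ {I^B I^B, I^B i}; Jonas ∈ {i i}.
Weight each parental genotype pair by prior × P(type-B child):
  I^B I^B × i i: posterior weight 2/3; P(next child type B) = 1.
  I^B i × i i: posterior weight 1/3; P(next child type B) = 1/2.
Weighted sum = 5/6.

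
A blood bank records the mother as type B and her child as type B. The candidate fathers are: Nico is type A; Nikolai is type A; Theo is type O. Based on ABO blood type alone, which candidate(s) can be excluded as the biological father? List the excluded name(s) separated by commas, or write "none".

A candidate is excluded only if no genotype consistent with his phenotype could produce a type B child with a type B mother.
Every candidate has at least one consistent genotype combination, so none can be excluded.

none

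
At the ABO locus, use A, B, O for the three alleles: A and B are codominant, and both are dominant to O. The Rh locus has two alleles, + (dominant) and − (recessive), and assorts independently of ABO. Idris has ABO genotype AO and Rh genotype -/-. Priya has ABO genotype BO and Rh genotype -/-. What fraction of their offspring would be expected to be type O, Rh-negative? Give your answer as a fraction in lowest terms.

ABO cross AO × BO → offspring phenotypes: 1/4 O, 1/4 A, 1/4 B, 1/4 AB.
Rh cross -/- × -/- → 1 Rh-.
Independent loci: P(type O, Rh-negative) = 1/4 × 1 = 1/4.

1/4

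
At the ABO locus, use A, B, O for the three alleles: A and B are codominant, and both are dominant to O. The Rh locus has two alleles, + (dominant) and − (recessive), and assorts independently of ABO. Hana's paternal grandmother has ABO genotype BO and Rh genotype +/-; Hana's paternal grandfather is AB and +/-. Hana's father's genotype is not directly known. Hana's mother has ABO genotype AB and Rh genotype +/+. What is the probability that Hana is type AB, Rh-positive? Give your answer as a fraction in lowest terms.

3/8

Hana's father's ABO genotype from BO × AB: 1/4 AB, 1/4 AO, 1/4 BB, 1/4 BO.
Crossing each possibility with the mother AB and summing P(type AB): 1/4·1/2 + 1/4·1/4 + 1/4·1/2 + 1/4·1/4 = 3/8.
Similarly for Rh via the father's Rh distribution: P(Rh+) = 1.
Independent loci: 3/8 × 1 = 3/8.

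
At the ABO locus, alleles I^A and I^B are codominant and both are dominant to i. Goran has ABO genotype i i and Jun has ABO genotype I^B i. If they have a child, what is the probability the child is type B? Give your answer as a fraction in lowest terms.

ABO cross i i × I^B i → offspring phenotypes: 1/2 O, 1/2 B.
So P(type B) = 1/2.

1/2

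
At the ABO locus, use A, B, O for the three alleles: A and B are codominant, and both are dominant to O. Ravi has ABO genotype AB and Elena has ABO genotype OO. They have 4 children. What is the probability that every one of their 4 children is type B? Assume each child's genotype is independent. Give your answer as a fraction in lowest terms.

ABO cross AB × OO → 1/2 A, 1/2 B.
So P(type B) = 1/2 per child.
All 4 independent: (1/2)^4 = 1/16.

1/16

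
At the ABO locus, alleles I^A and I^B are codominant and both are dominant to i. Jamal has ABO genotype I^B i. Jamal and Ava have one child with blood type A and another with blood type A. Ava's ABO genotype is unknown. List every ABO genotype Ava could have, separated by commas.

I^A I^A, I^A I^B, I^A i

For each candidate genotype of Ava, check whether crossing it with I^B i can produce every observed child phenotype.
  I^A I^A → possible child types {A, AB} ✓
  I^A I^B → possible child types {A, B, AB} ✓
  I^A i → possible child types {O, A, B, AB} ✓
  I^B I^B → possible child types {B} ✗
  I^B i → possible child types {O, B} ✗
  i i → possible child types {O, B} ✗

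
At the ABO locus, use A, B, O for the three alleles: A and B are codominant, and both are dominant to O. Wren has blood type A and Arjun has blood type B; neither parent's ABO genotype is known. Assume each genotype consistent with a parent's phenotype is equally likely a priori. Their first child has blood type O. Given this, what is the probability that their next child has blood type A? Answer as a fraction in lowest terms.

Possible genotypes: Wren ∈ {AA, AO}; Arjun ∈ {BB, BO}.
Weight each parental genotype pair by prior × P(type-O child):
  AO × BO: posterior weight 1; P(next child type A) = 1/4.
Weighted sum = 1/4.

1/4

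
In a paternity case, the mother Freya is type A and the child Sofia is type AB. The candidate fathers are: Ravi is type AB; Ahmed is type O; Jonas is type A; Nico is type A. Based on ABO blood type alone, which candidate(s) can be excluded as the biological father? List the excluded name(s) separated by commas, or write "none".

A candidate is excluded only if no genotype consistent with his phenotype could produce a type AB child with a type A mother.
Ahmed (type O): no genotype consistent with that phenotype can produce a type-AB child with a type-A mother.
Jonas (type A): no genotype consistent with that phenotype can produce a type-AB child with a type-A mother.
Nico (type A): no genotype consistent with that phenotype can produce a type-AB child with a type-A mother.

Ahmed, Jonas, Nico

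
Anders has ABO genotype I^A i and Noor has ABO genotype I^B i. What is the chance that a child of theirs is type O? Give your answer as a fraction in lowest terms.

ABO cross I^A i × I^B i → offspring phenotypes: 1/4 O, 1/4 A, 1/4 B, 1/4 AB.
So P(type O) = 1/4.

1/4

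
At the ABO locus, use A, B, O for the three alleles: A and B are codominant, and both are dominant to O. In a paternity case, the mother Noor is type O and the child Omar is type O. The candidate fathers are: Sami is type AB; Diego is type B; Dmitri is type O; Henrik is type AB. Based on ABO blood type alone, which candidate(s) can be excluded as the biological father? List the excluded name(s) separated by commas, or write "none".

A candidate is excluded only if no genotype consistent with his phenotype could produce a type O child with a type O mother.
Sami (type AB): no genotype consistent with that phenotype can produce a type-O child with a type-O mother.
Henrik (type AB): no genotype consistent with that phenotype can produce a type-O child with a type-O mother.

Sami, Henrik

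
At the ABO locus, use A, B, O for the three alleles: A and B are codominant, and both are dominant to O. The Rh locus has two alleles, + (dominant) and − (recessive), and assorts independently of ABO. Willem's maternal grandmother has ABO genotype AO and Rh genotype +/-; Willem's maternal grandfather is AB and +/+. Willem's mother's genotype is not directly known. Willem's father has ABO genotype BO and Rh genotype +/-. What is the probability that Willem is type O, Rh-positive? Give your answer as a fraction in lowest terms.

7/64

Willem's mother's ABO genotype from AO × AB: 1/4 AA, 1/4 AB, 1/4 AO, 1/4 BO.
Crossing each possibility with the father BO and summing P(type O): 1/4·0 + 1/4·0 + 1/4·1/4 + 1/4·1/4 = 1/8.
Similarly for Rh via the mother's Rh distribution: P(Rh+) = 7/8.
Independent loci: 1/8 × 7/8 = 7/64.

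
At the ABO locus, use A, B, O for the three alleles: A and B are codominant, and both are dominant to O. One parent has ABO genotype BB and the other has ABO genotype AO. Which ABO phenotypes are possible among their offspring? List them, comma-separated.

B, AB

Gametes from BB × AO give offspring ABO genotypes AB, BO, i.e. phenotypes B, AB.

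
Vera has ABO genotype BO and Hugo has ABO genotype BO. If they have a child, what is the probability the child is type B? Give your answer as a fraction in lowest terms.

ABO cross BO × BO → offspring phenotypes: 1/4 O, 3/4 B.
So P(type B) = 3/4.

3/4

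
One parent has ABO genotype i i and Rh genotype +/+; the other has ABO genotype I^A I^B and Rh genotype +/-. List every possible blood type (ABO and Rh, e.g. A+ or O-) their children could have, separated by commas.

Gametes from i i × I^A I^B give offspring ABO genotypes I^A i, I^B i, i.e. phenotypes A, B.
Rh cross +/+ × +/- → phenotypes Rh+.
Combining independently: A+, B+.

A+, B+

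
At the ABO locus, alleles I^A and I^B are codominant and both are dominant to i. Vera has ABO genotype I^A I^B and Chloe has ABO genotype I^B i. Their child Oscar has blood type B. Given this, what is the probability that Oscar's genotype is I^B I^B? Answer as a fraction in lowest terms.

Cross I^A I^B × I^B i → 1/4 I^A I^B, 1/4 I^A i, 1/4 I^B I^B, 1/4 I^B i.
Type-B genotypes among offspring: I^B I^B (1/4), I^B i (1/4); total 1/2.
P(I^B I^B | type B) = (1/4) / (1/2) = 1/2.

1/2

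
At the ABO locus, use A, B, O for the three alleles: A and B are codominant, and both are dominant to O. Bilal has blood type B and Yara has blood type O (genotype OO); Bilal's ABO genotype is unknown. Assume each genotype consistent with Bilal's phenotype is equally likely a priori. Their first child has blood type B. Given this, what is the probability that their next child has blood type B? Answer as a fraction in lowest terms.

5/6

Possible genotypes: Bilal ∈ {BB, BO}; Yara ∈ {OO}.
Weight each parental genotype pair by prior × P(type-B child):
  BB × OO: posterior weight 2/3; P(next child type B) = 1.
  BO × OO: posterior weight 1/3; P(next child type B) = 1/2.
Weighted sum = 5/6.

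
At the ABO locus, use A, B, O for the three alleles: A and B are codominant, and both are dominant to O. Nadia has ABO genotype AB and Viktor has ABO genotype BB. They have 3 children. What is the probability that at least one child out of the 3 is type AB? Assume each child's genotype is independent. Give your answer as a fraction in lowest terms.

7/8

ABO cross AB × BB → 1/2 B, 1/2 AB.
So P(type AB) = 1/2 per child.
P(none) = (1/2)^3 = 1/8; P(at least one) = 1 − 1/8 = 7/8.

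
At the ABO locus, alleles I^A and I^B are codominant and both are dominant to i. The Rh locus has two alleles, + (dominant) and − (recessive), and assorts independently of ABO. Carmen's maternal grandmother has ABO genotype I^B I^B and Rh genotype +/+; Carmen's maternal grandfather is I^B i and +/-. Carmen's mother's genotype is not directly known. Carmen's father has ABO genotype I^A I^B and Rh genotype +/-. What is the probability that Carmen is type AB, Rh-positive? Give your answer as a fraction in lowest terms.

21/64

Carmen's mother's ABO genotype from I^B I^B × I^B i: 1/2 I^B I^B, 1/2 I^B i.
Crossing each possibility with the father I^A I^B and summing P(type AB): 1/2·1/2 + 1/2·1/4 = 3/8.
Similarly for Rh via the mother's Rh distribution: P(Rh+) = 7/8.
Independent loci: 3/8 × 7/8 = 21/64.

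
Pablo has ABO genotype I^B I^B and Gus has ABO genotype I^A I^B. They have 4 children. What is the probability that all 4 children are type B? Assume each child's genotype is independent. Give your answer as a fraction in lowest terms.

ABO cross I^B I^B × I^A I^B → 1/2 B, 1/2 AB.
So P(type B) = 1/2 per child.
All 4 independent: (1/2)^4 = 1/16.

1/16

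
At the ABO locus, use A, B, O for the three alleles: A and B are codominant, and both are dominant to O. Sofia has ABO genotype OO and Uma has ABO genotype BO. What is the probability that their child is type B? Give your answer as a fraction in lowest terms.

ABO cross OO × BO → offspring phenotypes: 1/2 O, 1/2 B.
So P(type B) = 1/2.

1/2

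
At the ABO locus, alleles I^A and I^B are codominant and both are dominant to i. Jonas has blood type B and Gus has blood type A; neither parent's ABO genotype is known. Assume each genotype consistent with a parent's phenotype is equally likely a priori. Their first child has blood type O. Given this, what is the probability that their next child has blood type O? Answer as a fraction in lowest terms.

1/4

Possible genotypes: Jonas ∈ {I^B I^B, I^B i}; Gus ∈ {I^A I^A, I^A i}.
Weight each parental genotype pair by prior × P(type-O child):
  I^B i × I^A i: posterior weight 1; P(next child type O) = 1/4.
Weighted sum = 1/4.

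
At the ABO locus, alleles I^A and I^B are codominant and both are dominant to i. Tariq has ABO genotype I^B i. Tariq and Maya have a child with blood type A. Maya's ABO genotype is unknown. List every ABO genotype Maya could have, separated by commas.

For each candidate genotype of Maya, check whether crossing it with I^B i can produce every observed child phenotype.
  I^A I^A → possible child types {A, AB} ✓
  I^A I^B → possible child types {A, B, AB} ✓
  I^A i → possible child types {O, A, B, AB} ✓
  I^B I^B → possible child types {B} ✗
  I^B i → possible child types {O, B} ✗
  i i → possible child types {O, B} ✗

I^A I^A, I^A I^B, I^A i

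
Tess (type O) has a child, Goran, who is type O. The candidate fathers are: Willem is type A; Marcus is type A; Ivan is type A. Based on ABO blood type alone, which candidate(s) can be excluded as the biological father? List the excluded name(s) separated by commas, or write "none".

none

A candidate is excluded only if no genotype consistent with his phenotype could produce a type O child with a type O mother.
Every candidate has at least one consistent genotype combination, so none can be excluded.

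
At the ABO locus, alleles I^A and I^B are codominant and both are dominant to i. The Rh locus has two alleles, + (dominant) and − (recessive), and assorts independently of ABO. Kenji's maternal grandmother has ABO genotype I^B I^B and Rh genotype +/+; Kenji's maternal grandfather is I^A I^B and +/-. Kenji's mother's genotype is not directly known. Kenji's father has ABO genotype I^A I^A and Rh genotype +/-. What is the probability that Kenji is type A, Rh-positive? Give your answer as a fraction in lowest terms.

Kenji's mother's ABO genotype from I^B I^B × I^A I^B: 1/2 I^A I^B, 1/2 I^B I^B.
Crossing each possibility with the father I^A I^A and summing P(type A): 1/2·1/2 + 1/2·0 = 1/4.
Similarly for Rh via the mother's Rh distribution: P(Rh+) = 7/8.
Independent loci: 1/4 × 7/8 = 7/32.

7/32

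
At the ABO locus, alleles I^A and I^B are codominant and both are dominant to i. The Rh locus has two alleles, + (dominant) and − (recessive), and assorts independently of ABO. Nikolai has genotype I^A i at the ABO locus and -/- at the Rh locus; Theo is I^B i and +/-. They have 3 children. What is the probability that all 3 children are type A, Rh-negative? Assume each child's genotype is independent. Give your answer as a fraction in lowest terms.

1/512

ABO cross I^A i × I^B i → 1/4 O, 1/4 A, 1/4 B, 1/4 AB.
Rh cross -/- × +/- → 1/2 Rh+, 1/2 Rh-; so P(type A, Rh-negative) = 1/4 × 1/2 = 1/8 per child.
All 3 independent: (1/8)^3 = 1/512.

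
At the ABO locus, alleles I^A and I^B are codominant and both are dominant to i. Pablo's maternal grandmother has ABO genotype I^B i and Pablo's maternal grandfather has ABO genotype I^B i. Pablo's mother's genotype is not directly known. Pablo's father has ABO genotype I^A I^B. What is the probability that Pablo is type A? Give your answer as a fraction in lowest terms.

Pablo's mother's ABO genotype from I^B i × I^B i: 1/4 I^B I^B, 1/2 I^B i, 1/4 i i.
Crossing each possibility with the father I^A I^B and summing P(type A): 1/4·0 + 1/2·1/4 + 1/4·1/2 = 1/4.

1/4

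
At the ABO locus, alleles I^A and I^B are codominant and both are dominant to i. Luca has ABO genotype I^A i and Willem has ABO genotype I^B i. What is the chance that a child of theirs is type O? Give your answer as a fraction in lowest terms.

1/4

ABO cross I^A i × I^B i → offspring phenotypes: 1/4 O, 1/4 A, 1/4 B, 1/4 AB.
So P(type O) = 1/4.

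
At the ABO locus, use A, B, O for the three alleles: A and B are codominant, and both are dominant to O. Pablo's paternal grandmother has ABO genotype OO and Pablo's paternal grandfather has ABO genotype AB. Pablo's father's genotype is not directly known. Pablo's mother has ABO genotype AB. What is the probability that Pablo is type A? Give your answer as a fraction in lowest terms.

3/8

Pablo's father's ABO genotype from OO × AB: 1/2 AO, 1/2 BO.
Crossing each possibility with the mother AB and summing P(type A): 1/2·1/2 + 1/2·1/4 = 3/8.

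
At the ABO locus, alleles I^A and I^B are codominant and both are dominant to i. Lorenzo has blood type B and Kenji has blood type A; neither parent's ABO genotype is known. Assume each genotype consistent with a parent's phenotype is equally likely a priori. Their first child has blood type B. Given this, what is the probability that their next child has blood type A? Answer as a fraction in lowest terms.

Possible genotypes: Lorenzo ∈ {I^B I^B, I^B i}; Kenji ∈ {I^A I^A, I^A i}.
Weight each parental genotype pair by prior × P(type-B child):
  I^B I^B × I^A i: posterior weight 2/3; P(next child type A) = 0.
  I^B i × I^A i: posterior weight 1/3; P(next child type A) = 1/4.
Weighted sum = 1/12.

1/12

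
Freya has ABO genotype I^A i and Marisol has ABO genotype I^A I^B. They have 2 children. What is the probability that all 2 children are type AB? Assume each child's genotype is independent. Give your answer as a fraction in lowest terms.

ABO cross I^A i × I^A I^B → 1/2 A, 1/4 B, 1/4 AB.
So P(type AB) = 1/4 per child.
All 2 independent: (1/4)^2 = 1/16.

1/16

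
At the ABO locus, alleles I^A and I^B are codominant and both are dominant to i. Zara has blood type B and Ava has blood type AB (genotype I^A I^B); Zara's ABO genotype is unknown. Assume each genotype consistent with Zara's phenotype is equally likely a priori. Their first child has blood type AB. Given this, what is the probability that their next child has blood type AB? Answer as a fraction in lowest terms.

Possible genotypes: Zara ∈ {I^B I^B, I^B i}; Ava ∈ {I^A I^B}.
Weight each parental genotype pair by prior × P(type-AB child):
  I^B I^B × I^A I^B: posterior weight 2/3; P(next child type AB) = 1/2.
  I^B i × I^A I^B: posterior weight 1/3; P(next child type AB) = 1/4.
Weighted sum = 5/12.

5/12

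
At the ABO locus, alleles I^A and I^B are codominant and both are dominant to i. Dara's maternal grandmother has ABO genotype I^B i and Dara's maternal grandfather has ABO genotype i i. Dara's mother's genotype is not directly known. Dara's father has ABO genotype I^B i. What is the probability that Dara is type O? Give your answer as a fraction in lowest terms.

Dara's mother's ABO genotype from I^B i × i i: 1/2 I^B i, 1/2 i i.
Crossing each possibility with the father I^B i and summing P(type O): 1/2·1/4 + 1/2·1/2 = 3/8.

3/8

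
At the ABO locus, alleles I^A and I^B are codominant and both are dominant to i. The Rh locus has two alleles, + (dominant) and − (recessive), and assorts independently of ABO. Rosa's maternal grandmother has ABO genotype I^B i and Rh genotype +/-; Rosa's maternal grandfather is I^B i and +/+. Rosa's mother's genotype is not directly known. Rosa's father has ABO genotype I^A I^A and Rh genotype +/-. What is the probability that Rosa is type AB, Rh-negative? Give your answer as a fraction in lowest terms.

1/16

Rosa's mother's ABO genotype from I^B i × I^B i: 1/4 I^B I^B, 1/2 I^B i, 1/4 i i.
Crossing each possibility with the father I^A I^A and summing P(type AB): 1/4·1 + 1/2·1/2 + 1/4·0 = 1/2.
Similarly for Rh via the mother's Rh distribution: P(Rh-) = 1/8.
Independent loci: 1/2 × 1/8 = 1/16.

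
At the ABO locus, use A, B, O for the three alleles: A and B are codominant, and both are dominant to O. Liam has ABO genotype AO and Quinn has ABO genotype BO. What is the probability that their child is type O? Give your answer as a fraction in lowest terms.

ABO cross AO × BO → offspring phenotypes: 1/4 O, 1/4 A, 1/4 B, 1/4 AB.
So P(type O) = 1/4.

1/4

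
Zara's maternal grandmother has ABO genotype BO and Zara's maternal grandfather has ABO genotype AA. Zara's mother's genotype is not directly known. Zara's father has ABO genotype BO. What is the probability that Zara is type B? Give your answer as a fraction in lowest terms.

3/8

Zara's mother's ABO genotype from BO × AA: 1/2 AB, 1/2 AO.
Crossing each possibility with the father BO and summing P(type B): 1/2·1/2 + 1/2·1/4 = 3/8.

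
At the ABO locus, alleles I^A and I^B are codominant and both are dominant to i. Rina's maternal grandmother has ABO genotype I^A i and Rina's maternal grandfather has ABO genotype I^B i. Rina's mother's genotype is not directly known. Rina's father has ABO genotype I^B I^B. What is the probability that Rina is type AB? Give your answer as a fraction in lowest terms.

Rina's mother's ABO genotype from I^A i × I^B i: 1/4 I^A I^B, 1/4 I^A i, 1/4 I^B i, 1/4 i i.
Crossing each possibility with the father I^B I^B and summing P(type AB): 1/4·1/2 + 1/4·1/2 + 1/4·0 + 1/4·0 = 1/4.

1/4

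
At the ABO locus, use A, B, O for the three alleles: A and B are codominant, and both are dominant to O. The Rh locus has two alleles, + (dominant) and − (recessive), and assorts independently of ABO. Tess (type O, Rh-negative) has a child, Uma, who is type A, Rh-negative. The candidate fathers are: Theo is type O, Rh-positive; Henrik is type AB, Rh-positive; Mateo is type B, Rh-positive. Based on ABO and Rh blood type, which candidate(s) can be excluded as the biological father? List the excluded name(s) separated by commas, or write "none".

A candidate is excluded only if no genotype consistent with his phenotype could produce a type A, Rh-negative child with a type O, Rh-negative mother.
Theo (type O, Rh+): no genotype consistent with that phenotype can produce a type-A Rh- child with a type-O mother.
Mateo (type B, Rh+): no genotype consistent with that phenotype can produce a type-A Rh- child with a type-O mother.

Theo, Mateo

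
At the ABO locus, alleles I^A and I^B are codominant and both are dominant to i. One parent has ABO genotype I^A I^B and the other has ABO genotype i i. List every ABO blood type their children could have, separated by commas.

Gametes from I^A I^B × i i give offspring ABO genotypes I^A i, I^B i, i.e. phenotypes A, B.

A, B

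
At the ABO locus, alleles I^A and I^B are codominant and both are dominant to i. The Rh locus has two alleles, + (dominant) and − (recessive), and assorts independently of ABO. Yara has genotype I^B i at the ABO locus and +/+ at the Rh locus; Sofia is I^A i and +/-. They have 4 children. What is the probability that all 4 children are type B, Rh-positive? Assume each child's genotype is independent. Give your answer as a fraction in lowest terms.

ABO cross I^B i × I^A i → 1/4 O, 1/4 A, 1/4 B, 1/4 AB.
Rh cross +/+ × +/- → 1 Rh+; so P(type B, Rh-positive) = 1/4 × 1 = 1/4 per child.
All 4 independent: (1/4)^4 = 1/256.

1/256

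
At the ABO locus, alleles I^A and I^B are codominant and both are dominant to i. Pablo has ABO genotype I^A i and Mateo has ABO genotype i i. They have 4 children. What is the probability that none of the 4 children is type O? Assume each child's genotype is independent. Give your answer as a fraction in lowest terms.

ABO cross I^A i × i i → 1/2 O, 1/2 A.
So P(type O) = 1/2 per child.
P(not type O) = 1/2 for one child; (1/2)^4 = 1/16.

1/16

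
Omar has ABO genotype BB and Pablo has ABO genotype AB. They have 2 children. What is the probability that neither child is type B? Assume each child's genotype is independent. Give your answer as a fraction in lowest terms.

1/4

ABO cross BB × AB → 1/2 B, 1/2 AB.
So P(type B) = 1/2 per child.
P(not type B) = 1/2 for one child; (1/2)^2 = 1/4.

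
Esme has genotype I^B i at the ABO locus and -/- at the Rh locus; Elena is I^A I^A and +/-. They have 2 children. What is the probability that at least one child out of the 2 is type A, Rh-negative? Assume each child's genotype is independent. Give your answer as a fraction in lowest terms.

7/16

ABO cross I^B i × I^A I^A → 1/2 A, 1/2 AB.
Rh cross -/- × +/- → 1/2 Rh+, 1/2 Rh-; so P(type A, Rh-negative) = 1/2 × 1/2 = 1/4 per child.
P(none) = (3/4)^2 = 9/16; P(at least one) = 1 − 9/16 = 7/16.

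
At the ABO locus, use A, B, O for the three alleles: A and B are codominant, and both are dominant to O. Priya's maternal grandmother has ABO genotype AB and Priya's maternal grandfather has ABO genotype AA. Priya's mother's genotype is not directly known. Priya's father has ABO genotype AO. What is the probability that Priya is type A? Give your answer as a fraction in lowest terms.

Priya's mother's ABO genotype from AB × AA: 1/2 AA, 1/2 AB.
Crossing each possibility with the father AO and summing P(type A): 1/2·1 + 1/2·1/2 = 3/4.

3/4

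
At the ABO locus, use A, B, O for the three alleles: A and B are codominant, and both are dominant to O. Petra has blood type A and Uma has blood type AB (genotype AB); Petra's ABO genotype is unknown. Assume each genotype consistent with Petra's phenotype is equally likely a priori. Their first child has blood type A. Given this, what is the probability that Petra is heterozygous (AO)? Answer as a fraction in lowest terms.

Possible genotypes: Petra ∈ {AA, AO}; Uma ∈ {AB}.
Weight each parental genotype pair by prior × P(type-A child):
  AA × AB: posterior weight 1/2.
  AO × AB: posterior weight 1/2.
Sum the posterior weight over pairs where Petra is AO: 1/2.

1/2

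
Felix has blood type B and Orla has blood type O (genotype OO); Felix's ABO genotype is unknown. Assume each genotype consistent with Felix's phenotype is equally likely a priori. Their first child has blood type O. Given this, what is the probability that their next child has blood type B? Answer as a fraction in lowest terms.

1/2

Possible genotypes: Felix ∈ {BB, BO}; Orla ∈ {OO}.
Weight each parental genotype pair by prior × P(type-O child):
  BO × OO: posterior weight 1; P(next child type B) = 1/2.
Weighted sum = 1/2.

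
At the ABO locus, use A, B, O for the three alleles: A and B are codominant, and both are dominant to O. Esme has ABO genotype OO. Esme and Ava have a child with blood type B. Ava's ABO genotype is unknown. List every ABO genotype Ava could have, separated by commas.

AB, BB, BO

For each candidate genotype of Ava, check whether crossing it with OO can produce every observed child phenotype.
  AA → possible child types {A} ✗
  AB → possible child types {A, B} ✓
  AO → possible child types {O, A} ✗
  BB → possible child types {B} ✓
  BO → possible child types {O, B} ✓
  OO → possible child types {O} ✗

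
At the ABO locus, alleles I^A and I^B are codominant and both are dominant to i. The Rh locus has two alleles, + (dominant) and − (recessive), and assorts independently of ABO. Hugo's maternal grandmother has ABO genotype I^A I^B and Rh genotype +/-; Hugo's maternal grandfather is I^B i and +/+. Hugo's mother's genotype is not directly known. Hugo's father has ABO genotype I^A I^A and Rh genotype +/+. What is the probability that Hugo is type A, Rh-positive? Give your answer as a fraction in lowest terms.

1/2

Hugo's mother's ABO genotype from I^A I^B × I^B i: 1/4 I^A I^B, 1/4 I^A i, 1/4 I^B I^B, 1/4 I^B i.
Crossing each possibility with the father I^A I^A and summing P(type A): 1/4·1/2 + 1/4·1 + 1/4·0 + 1/4·1/2 = 1/2.
Similarly for Rh via the mother's Rh distribution: P(Rh+) = 1.
Independent loci: 1/2 × 1 = 1/2.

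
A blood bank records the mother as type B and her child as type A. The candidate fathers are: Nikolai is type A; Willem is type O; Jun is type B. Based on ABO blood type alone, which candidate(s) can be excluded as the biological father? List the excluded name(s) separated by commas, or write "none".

Willem, Jun

A candidate is excluded only if no genotype consistent with his phenotype could produce a type A child with a type B mother.
Willem (type O): no genotype consistent with that phenotype can produce a type-A child with a type-B mother.
Jun (type B): no genotype consistent with that phenotype can produce a type-A child with a type-B mother.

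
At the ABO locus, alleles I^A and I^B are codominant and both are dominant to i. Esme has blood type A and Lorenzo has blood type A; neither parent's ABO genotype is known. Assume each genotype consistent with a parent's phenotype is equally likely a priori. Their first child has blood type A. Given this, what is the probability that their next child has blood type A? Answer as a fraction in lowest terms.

Possible genotypes: Esme ∈ {I^A I^A, I^A i}; Lorenzo ∈ {I^A I^A, I^A i}.
Weight each parental genotype pair by prior × P(type-A child):
  I^A I^A × I^A I^A: posterior weight 4/15; P(next child type A) = 1.
  I^A I^A × I^A i: posterior weight 4/15; P(next child type A) = 1.
  I^A i × I^A I^A: posterior weight 4/15; P(next child type A) = 1.
  I^A i × I^A i: posterior weight 1/5; P(next child type A) = 3/4.
Weighted sum = 19/20.

19/20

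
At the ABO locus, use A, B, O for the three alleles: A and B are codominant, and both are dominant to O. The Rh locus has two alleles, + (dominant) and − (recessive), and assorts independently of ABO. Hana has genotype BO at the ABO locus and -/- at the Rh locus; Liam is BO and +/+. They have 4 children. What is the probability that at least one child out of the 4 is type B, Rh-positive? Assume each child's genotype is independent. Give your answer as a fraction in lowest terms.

255/256

ABO cross BO × BO → 1/4 O, 3/4 B.
Rh cross -/- × +/+ → 1 Rh+; so P(type B, Rh-positive) = 3/4 × 1 = 3/4 per child.
P(none) = (1/4)^4 = 1/256; P(at least one) = 1 − 1/256 = 255/256.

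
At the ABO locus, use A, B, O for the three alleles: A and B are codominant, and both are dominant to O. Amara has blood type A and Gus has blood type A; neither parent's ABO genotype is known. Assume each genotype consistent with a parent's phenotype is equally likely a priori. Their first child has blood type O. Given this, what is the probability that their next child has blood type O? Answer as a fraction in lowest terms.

Possible genotypes: Amara ∈ {AA, AO}; Gus ∈ {AA, AO}.
Weight each parental genotype pair by prior × P(type-O child):
  AO × AO: posterior weight 1; P(next child type O) = 1/4.
Weighted sum = 1/4.

1/4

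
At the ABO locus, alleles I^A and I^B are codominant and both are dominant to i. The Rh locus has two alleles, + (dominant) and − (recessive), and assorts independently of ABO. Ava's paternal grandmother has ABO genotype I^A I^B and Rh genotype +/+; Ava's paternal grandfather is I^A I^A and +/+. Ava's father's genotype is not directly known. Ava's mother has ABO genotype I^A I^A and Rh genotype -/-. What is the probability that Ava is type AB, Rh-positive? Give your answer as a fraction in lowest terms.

Ava's father's ABO genotype from I^A I^B × I^A I^A: 1/2 I^A I^A, 1/2 I^A I^B.
Crossing each possibility with the mother I^A I^A and summing P(type AB): 1/2·0 + 1/2·1/2 = 1/4.
Similarly for Rh via the father's Rh distribution: P(Rh+) = 1.
Independent loci: 1/4 × 1 = 1/4.

1/4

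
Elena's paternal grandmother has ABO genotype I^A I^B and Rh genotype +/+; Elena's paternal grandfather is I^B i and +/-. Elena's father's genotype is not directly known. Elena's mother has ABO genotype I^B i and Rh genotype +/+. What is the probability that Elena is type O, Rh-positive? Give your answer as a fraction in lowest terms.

Elena's father's ABO genotype from I^A I^B × I^B i: 1/4 I^A I^B, 1/4 I^A i, 1/4 I^B I^B, 1/4 I^B i.
Crossing each possibility with the mother I^B i and summing P(type O): 1/4·0 + 1/4·1/4 + 1/4·0 + 1/4·1/4 = 1/8.
Similarly for Rh via the father's Rh distribution: P(Rh+) = 1.
Independent loci: 1/8 × 1 = 1/8.

1/8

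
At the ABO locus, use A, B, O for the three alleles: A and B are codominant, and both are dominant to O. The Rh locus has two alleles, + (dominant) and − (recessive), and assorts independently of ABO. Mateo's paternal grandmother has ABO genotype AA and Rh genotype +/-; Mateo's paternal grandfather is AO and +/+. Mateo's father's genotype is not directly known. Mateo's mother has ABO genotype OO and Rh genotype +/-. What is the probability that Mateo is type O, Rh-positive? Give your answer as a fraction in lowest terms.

7/32

Mateo's father's ABO genotype from AA × AO: 1/2 AA, 1/2 AO.
Crossing each possibility with the mother OO and summing P(type O): 1/2·0 + 1/2·1/2 = 1/4.
Similarly for Rh via the father's Rh distribution: P(Rh+) = 7/8.
Independent loci: 1/4 × 7/8 = 7/32.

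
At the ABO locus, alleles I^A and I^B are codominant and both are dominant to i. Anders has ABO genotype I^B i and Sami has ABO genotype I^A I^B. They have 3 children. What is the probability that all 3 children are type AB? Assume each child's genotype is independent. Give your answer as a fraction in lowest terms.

1/64

ABO cross I^B i × I^A I^B → 1/4 A, 1/2 B, 1/4 AB.
So P(type AB) = 1/4 per child.
All 3 independent: (1/4)^3 = 1/64.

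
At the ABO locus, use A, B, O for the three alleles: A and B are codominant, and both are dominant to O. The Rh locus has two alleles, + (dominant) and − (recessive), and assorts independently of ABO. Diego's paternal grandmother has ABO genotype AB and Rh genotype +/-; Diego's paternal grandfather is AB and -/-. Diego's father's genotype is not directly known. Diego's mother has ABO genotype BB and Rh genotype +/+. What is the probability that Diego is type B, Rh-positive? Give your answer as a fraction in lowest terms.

Diego's father's ABO genotype from AB × AB: 1/4 AA, 1/2 AB, 1/4 BB.
Crossing each possibility with the mother BB and summing P(type B): 1/4·0 + 1/2·1/2 + 1/4·1 = 1/2.
Similarly for Rh via the father's Rh distribution: P(Rh+) = 1.
Independent loci: 1/2 × 1 = 1/2.

1/2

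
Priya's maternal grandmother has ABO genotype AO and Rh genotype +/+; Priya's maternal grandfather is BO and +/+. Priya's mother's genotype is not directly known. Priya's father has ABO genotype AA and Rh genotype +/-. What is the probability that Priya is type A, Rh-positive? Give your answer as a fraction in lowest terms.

Priya's mother's ABO genotype from AO × BO: 1/4 AB, 1/4 AO, 1/4 BO, 1/4 OO.
Crossing each possibility with the father AA and summing P(type A): 1/4·1/2 + 1/4·1 + 1/4·1/2 + 1/4·1 = 3/4.
Similarly for Rh via the mother's Rh distribution: P(Rh+) = 1.
Independent loci: 3/4 × 1 = 3/4.

3/4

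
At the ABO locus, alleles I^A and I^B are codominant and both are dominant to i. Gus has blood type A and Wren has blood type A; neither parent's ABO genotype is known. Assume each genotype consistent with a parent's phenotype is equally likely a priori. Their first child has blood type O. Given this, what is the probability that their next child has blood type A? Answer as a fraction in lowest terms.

Possible genotypes: Gus ∈ {I^A I^A, I^A i}; Wren ∈ {I^A I^A, I^A i}.
Weight each parental genotype pair by prior × P(type-O child):
  I^A i × I^A i: posterior weight 1; P(next child type A) = 3/4.
Weighted sum = 3/4.

3/4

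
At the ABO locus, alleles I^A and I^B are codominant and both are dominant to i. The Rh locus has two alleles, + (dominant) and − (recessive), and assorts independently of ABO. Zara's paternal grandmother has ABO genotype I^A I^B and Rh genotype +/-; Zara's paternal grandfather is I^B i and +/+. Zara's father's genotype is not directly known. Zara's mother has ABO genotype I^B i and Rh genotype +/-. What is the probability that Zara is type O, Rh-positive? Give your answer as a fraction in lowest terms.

7/64

Zara's father's ABO genotype from I^A I^B × I^B i: 1/4 I^A I^B, 1/4 I^A i, 1/4 I^B I^B, 1/4 I^B i.
Crossing each possibility with the mother I^B i and summing P(type O): 1/4·0 + 1/4·1/4 + 1/4·0 + 1/4·1/4 = 1/8.
Similarly for Rh via the father's Rh distribution: P(Rh+) = 7/8.
Independent loci: 1/8 × 7/8 = 7/64.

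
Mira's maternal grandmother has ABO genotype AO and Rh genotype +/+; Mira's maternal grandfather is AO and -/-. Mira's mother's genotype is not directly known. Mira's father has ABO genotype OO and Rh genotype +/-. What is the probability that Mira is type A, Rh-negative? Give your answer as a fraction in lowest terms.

Mira's mother's ABO genotype from AO × AO: 1/4 AA, 1/2 AO, 1/4 OO.
Crossing each possibility with the father OO and summing P(type A): 1/4·1 + 1/2·1/2 + 1/4·0 = 1/2.
Similarly for Rh via the mother's Rh distribution: P(Rh-) = 1/4.
Independent loci: 1/2 × 1/4 = 1/8.

1/8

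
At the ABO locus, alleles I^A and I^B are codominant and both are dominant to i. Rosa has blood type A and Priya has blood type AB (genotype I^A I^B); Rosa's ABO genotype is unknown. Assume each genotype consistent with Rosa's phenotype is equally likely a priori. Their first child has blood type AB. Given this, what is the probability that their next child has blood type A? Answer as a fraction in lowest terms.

1/2

Possible genotypes: Rosa ∈ {I^A I^A, I^A i}; Priya ∈ {I^A I^B}.
Weight each parental genotype pair by prior × P(type-AB child):
  I^A I^A × I^A I^B: posterior weight 2/3; P(next child type A) = 1/2.
  I^A i × I^A I^B: posterior weight 1/3; P(next child type A) = 1/2.
Weighted sum = 1/2.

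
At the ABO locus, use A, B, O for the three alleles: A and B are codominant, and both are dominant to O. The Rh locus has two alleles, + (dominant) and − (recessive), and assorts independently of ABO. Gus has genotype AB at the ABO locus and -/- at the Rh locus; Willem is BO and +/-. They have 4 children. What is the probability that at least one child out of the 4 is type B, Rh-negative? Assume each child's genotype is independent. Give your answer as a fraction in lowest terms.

ABO cross AB × BO → 1/4 A, 1/2 B, 1/4 AB.
Rh cross -/- × +/- → 1/2 Rh+, 1/2 Rh-; so P(type B, Rh-negative) = 1/2 × 1/2 = 1/4 per child.
P(none) = (3/4)^4 = 81/256; P(at least one) = 1 − 81/256 = 175/256.

175/256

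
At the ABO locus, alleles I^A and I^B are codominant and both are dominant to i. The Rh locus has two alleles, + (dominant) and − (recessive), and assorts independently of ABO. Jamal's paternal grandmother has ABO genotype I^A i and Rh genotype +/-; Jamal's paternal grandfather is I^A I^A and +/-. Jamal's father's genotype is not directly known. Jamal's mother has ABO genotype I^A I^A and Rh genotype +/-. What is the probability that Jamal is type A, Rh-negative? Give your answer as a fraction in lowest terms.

Jamal's father's ABO genotype from I^A i × I^A I^A: 1/2 I^A I^A, 1/2 I^A i.
Crossing each possibility with the mother I^A I^A and summing P(type A): 1/2·1 + 1/2·1 = 1.
Similarly for Rh via the father's Rh distribution: P(Rh-) = 1/4.
Independent loci: 1 × 1/4 = 1/4.

1/4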